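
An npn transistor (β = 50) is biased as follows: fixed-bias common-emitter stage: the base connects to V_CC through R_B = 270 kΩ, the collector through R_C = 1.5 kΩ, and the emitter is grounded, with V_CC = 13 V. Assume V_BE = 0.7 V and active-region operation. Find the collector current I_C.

Base loop: V_CC = I_B·R_B + V_BE, so I_B = (13 − 0.7)/270 kΩ = 0.0456 mA.
In the active region I_C = β·I_B = 50 × 0.0456 = 2.28 mA.
Collector loop: V_CE = V_CC − I_C·R_C = 13 − 2.28×1.5 = 9.58 V.
Since V_CE = 9.58 V > V_CE(sat) ≈ 0.2 V, the transistor is in the active region as assumed.

I_C ≈ 2.3 mA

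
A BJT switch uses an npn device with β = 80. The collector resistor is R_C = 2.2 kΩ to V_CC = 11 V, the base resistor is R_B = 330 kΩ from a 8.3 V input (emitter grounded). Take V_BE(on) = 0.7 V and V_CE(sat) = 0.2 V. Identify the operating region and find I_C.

Assume active. Base-emitter loop: I_B = (V_BB − V_BE)/R_B = (8.3 − 0.7)/330 = 0.023 mA.
I_C = β·I_B = 80×0.023 = 1.84 mA.
V_CE = V_CC − I_C·R_C = 11 − 1.84×2.2 = 6.95 V > V_CE(sat), so the active-region assumption holds.

active; I_C ≈ 1.8 mA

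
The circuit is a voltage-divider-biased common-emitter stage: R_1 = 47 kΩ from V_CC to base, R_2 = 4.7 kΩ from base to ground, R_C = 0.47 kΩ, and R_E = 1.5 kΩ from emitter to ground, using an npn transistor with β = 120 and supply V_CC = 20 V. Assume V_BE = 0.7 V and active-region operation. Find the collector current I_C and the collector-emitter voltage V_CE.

Thevenize the base divider: V_Th = V_CC·R_2/(R_1+R_2) = 20×4.7/51.7 = 1.82 V, R_Th = R_1‖R_2 = 4.27 kΩ.
Base-emitter loop: V_Th = I_B·R_Th + V_BE + (β+1)I_B·R_E, so I_B = (1.82 − 0.7) / (4.27 + 121×1.5) = 0.00602 mA.
I_C = β·I_B = 120×0.00602 = 0.722 mA, and I_E = (β+1)I_B = 0.728 mA.
V_CE = V_CC − I_C·R_C − I_E·R_E = 20 − 0.722×0.47 − 0.728×1.5 = 18.6 V.
V_CE = 18.6 V > 0.2 V confirms active-region operation.

I_C ≈ 0.72 mA, V_CE ≈ 19 V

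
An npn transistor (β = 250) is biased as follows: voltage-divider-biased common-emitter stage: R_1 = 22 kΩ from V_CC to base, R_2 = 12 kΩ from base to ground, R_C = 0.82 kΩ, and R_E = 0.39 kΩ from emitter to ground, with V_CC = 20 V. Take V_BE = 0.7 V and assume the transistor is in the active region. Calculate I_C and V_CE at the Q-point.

Thevenize the base divider: V_Th = V_CC·R_2/(R_1+R_2) = 20×12/34 = 7.06 V, R_Th = R_1‖R_2 = 7.76 kΩ.
Base-emitter loop: V_Th = I_B·R_Th + V_BE + (β+1)I_B·R_E, so I_B = (7.06 − 0.7) / (7.76 + 251×0.39) = 0.0602 mA.
I_C = β·I_B = 250×0.0602 = 15 mA, and I_E = (β+1)I_B = 15.1 mA.
V_CE = V_CC − I_C·R_C − I_E·R_E = 20 − 15×0.82 − 15.1×0.39 = 1.77 V.
V_CE = 1.77 V > 0.2 V confirms active-region operation.

I_C ≈ 15 mA, V_CE ≈ 1.8 V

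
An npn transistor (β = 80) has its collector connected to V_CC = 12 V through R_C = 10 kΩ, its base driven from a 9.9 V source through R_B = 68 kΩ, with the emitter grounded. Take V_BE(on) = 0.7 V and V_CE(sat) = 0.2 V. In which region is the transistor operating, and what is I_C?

Assume active: I_B = (9.9 − 0.7)/68 = 0.135 mA, giving I_C = β·I_B = 10.8 mA.
But then V_CE = 12 − 10.8×10 = -96.2 V < V_CE(sat) = 0.2 V — impossible in the active region.
So the transistor is saturated. With V_CE = 0.2 V, I_C = (V_CC − 0.2)/R_C = 11.8/10 = 1.18 mA.
Check: β·I_B = 10.8 mA > I_C = 1.18 mA, confirming saturation.

saturation; I_C ≈ 1.2 mA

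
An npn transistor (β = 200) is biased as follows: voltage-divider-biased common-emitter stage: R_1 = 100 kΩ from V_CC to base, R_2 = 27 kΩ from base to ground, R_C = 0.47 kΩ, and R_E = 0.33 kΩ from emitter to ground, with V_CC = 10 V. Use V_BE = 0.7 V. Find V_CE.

V_CE ≈ 7.4 V

Thevenize the base divider: V_Th = V_CC·R_2/(R_1+R_2) = 10×27/127 = 2.13 V, R_Th = R_1‖R_2 = 21.3 kΩ.
Base-emitter loop: V_Th = I_B·R_Th + V_BE + (β+1)I_B·R_E, so I_B = (2.13 − 0.7) / (21.3 + 201×0.33) = 0.0163 mA.
I_C = β·I_B = 200×0.0163 = 3.26 mA, and I_E = (β+1)I_B = 3.27 mA.
V_CE = V_CC − I_C·R_C − I_E·R_E = 10 − 3.26×0.47 − 3.27×0.33 = 7.39 V.
V_CE = 7.39 V > 0.2 V confirms active-region operation.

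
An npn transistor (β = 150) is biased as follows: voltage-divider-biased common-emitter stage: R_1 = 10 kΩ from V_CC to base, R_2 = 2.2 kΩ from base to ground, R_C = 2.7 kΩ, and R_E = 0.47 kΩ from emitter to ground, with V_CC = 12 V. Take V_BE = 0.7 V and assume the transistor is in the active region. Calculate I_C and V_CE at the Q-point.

Thevenize the base divider: V_Th = V_CC·R_2/(R_1+R_2) = 12×2.2/12.2 = 2.16 V, R_Th = R_1‖R_2 = 1.8 kΩ.
Base-emitter loop: V_Th = I_B·R_Th + V_BE + (β+1)I_B·R_E, so I_B = (2.16 − 0.7) / (1.8 + 151×0.47) = 0.0201 mA.
I_C = β·I_B = 150×0.0201 = 3.02 mA, and I_E = (β+1)I_B = 3.04 mA.
V_CE = V_CC − I_C·R_C − I_E·R_E = 12 − 3.02×2.7 − 3.04×0.47 = 2.43 V.
V_CE = 2.43 V > 0.2 V confirms active-region operation.

I_C ≈ 3 mA, V_CE ≈ 2.4 V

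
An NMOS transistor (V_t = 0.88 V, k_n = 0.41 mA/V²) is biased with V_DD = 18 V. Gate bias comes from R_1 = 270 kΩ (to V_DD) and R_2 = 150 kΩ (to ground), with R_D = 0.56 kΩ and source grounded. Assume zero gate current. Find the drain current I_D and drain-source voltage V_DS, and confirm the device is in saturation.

V_G = V_DD·R_2/(R_1+R_2) = 18×150/420 = 6.43 V. With the source grounded, V_GS = V_G = 6.43 V.
Assume saturation: I_D = (k_n/2)(V_GS − V_t)² = (0.41/2)×(6.43 − 0.88)² = 0.205×5.55² = 6.31 mA.
V_DS = V_DD − I_D·R_D = 18 − 6.31×0.56 = 14.5 V.
Saturation requires V_DS ≥ V_GS − V_t = 5.55 V; 14.5 ≥ 5.55 ✓.

I_D ≈ 6.3 mA, V_DS ≈ 14 V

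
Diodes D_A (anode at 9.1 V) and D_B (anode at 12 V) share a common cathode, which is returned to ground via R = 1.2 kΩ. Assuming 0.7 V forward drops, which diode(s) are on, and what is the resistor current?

Assume both conduct. Then node N would need to be at both 9.1−0.7 = 8.4 V and 12−0.7 = 11.3 V, which is impossible.
Assume only D_B conducts: V_N = 12 − 0.7 = 11.3 V, so I_R = 11.3/1.2 = 9.42 mA.
Check D_A: its anode-to-cathode voltage is 9.1 − 11.3 = -2.2 V < 0.7 V, so it is off. The assumption is consistent.

Only D_B conducts; I_R ≈ 9.4 mA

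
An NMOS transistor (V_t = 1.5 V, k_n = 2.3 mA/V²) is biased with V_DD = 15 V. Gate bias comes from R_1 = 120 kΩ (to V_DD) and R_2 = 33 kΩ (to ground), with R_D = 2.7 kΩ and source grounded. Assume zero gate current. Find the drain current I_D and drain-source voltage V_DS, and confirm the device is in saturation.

V_G = V_DD·R_2/(R_1+R_2) = 15×33/153 = 3.24 V. With the source grounded, V_GS = V_G = 3.24 V.
Assume saturation: I_D = (k_n/2)(V_GS − V_t)² = (2.3/2)×(3.24 − 1.5)² = 1.15×1.74² = 3.46 mA.
V_DS = V_DD − I_D·R_D = 15 − 3.46×2.7 = 5.65 V.
Saturation requires V_DS ≥ V_GS − V_t = 1.74 V; 5.65 ≥ 1.74 ✓.

I_D ≈ 3.5 mA, V_DS ≈ 5.7 V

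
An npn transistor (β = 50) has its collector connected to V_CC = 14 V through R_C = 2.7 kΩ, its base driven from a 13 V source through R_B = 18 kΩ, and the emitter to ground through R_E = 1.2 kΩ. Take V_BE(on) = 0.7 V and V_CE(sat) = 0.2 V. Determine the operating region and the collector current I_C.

Assume active: I_B = (13 − 0.7)/(18 + 51×1.2) = 0.155 mA, I_C = β·I_B = 7.77 mA.
Then V_CE = 14 − 7.77×2.7 − 7.92×1.2 = -16.5 V < 0.2 V — the active assumption fails.
Re-solve with V_CE = 0.2 V. KCL at the emitter: V_E/R_E = (V_BB−0.7−V_E)/R_B + (V_CC−0.2−V_E)/R_C, giving V_E = 4.6 V.
I_C = (V_CC − 0.2 − V_E)/R_C = (13.8 − 4.6)/2.7 = 3.41 mA.
Check: I_B = (12.3 − 4.6)/18 = 0.428 mA, and β·I_B = 21.4 mA > I_C, confirming saturation.

saturation; I_C ≈ 3.4 mA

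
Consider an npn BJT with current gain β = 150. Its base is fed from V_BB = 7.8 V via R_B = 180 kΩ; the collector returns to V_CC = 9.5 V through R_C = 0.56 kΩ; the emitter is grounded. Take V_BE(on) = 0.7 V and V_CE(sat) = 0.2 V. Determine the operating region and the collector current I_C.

active; I_C ≈ 5.9 mA

Assume active. Base-emitter loop: I_B = (V_BB − V_BE)/R_B = (7.8 − 0.7)/180 = 0.0394 mA.
I_C = β·I_B = 150×0.0394 = 5.92 mA.
V_CE = V_CC − I_C·R_C = 9.5 − 5.92×0.56 = 6.19 V > V_CE(sat), so the active-region assumption holds.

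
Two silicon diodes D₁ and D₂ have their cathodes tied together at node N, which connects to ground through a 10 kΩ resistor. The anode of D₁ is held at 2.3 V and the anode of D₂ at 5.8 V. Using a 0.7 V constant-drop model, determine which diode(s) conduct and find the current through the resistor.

Assume both conduct. Then node N would need to be at both 2.3−0.7 = 1.6 V and 5.8−0.7 = 5.1 V, which is impossible.
Assume only D₂ conducts: V_N = 5.8 − 0.7 = 5.1 V, so I_R = 5.1/10 = 0.51 mA.
Check D₁: its anode-to-cathode voltage is 2.3 − 5.1 = -2.8 V < 0.7 V, so it is off. The assumption is consistent.

Only D₂ conducts; I_R ≈ 0.51 mA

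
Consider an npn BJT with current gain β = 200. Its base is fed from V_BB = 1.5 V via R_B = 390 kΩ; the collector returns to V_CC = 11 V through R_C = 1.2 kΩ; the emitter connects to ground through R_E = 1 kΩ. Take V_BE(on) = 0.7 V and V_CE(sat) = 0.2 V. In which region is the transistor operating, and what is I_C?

Assume active. Base-emitter loop: I_B = (V_BB − V_BE)/(R_B + (β+1)R_E) = (1.5 − 0.7)/(390 + 201×1) = 0.00135 mA.
I_C = β·I_B = 200×0.00135 = 0.271 mA.
V_CE = V_CC − I_C·R_C − I_E·R_E = 11 − 0.271×1.2 − 0.272×1 = 10.4 V > V_CE(sat), so the active-region assumption holds.

active; I_C ≈ 0.27 mA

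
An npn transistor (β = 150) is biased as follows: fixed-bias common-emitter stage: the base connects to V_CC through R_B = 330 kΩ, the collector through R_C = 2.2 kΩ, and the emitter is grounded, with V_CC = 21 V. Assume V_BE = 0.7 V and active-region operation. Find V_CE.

V_CE ≈ 0.7 V

Base loop: V_CC = I_B·R_B + V_BE, so I_B = (21 − 0.7)/330 kΩ = 0.0615 mA.
In the active region I_C = β·I_B = 150 × 0.0615 = 9.23 mA.
Collector loop: V_CE = V_CC − I_C·R_C = 21 − 9.23×2.2 = 0.7 V.
Since V_CE = 0.7 V > V_CE(sat) ≈ 0.2 V, the transistor is in the active region as assumed.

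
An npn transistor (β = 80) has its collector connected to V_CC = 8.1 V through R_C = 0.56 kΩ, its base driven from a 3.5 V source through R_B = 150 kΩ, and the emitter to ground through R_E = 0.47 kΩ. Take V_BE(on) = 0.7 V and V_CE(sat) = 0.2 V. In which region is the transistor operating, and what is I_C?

active; I_C ≈ 1.2 mA

Assume active. Base-emitter loop: I_B = (V_BB − V_BE)/(R_B + (β+1)R_E) = (3.5 − 0.7)/(150 + 81×0.47) = 0.0149 mA.
I_C = β·I_B = 80×0.0149 = 1.19 mA.
V_CE = V_CC − I_C·R_C − I_E·R_E = 8.1 − 1.19×0.56 − 1.21×0.47 = 6.87 V > V_CE(sat), so the active-region assumption holds.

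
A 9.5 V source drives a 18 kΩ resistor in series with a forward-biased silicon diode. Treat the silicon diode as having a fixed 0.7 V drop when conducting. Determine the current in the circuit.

I ≈ 0.49 mA

KVL around the loop: 9.5 = V_D + I·R = 0.7 + I × 18 kΩ.
So I = (9.5 − 0.7) / 18 kΩ = 8.8 / 18 = 0.489 mA.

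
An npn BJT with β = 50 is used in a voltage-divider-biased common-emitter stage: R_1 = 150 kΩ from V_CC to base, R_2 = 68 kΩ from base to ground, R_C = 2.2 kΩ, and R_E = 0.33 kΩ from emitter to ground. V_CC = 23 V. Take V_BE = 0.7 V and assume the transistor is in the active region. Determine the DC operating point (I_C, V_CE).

I_C ≈ 5.1 mA, V_CE ≈ 10 V

Thevenize the base divider: V_Th = V_CC·R_2/(R_1+R_2) = 23×68/218 = 7.17 V, R_Th = R_1‖R_2 = 46.8 kΩ.
Base-emitter loop: V_Th = I_B·R_Th + V_BE + (β+1)I_B·R_E, so I_B = (7.17 − 0.7) / (46.8 + 51×0.33) = 0.102 mA.
I_C = β·I_B = 50×0.102 = 5.09 mA, and I_E = (β+1)I_B = 5.19 mA.
V_CE = V_CC − I_C·R_C − I_E·R_E = 23 − 5.09×2.2 − 5.19×0.33 = 10.1 V.
V_CE = 10.1 V > 0.2 V confirms active-region operation.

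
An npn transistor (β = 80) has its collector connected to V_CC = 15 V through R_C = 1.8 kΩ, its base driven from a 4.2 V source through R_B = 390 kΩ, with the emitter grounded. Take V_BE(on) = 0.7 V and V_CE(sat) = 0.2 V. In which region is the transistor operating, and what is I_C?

Assume active. Base-emitter loop: I_B = (V_BB − V_BE)/R_B = (4.2 − 0.7)/390 = 0.00897 mA.
I_C = β·I_B = 80×0.00897 = 0.718 mA.
V_CE = V_CC − I_C·R_C = 15 − 0.718×1.8 = 13.7 V > V_CE(sat), so the active-region assumption holds.

active; I_C ≈ 0.72 mA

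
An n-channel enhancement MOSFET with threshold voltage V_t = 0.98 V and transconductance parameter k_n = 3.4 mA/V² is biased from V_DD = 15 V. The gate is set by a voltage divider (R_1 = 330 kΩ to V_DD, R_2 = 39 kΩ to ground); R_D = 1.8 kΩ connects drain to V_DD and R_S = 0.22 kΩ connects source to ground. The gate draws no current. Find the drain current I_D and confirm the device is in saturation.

I_D ≈ 0.44 mA

V_G = V_DD·R_2/(R_1+R_2) = 15×39/369 = 1.59 V.
Assume saturation: I_D = (k_n/2)(V_GS − V_t)² with V_GS = V_G − I_D·R_S = 1.59 − 0.22·I_D.
Substituting gives 0.0823·I_D² − 1.45·I_D + 0.623 = 0, with roots I_D = 0.44 or 17.2 mA.
The root I_D = 17.2 mA gives V_GS = -2.2 V ≤ V_t, so take I_D = 0.44 mA.
Then V_GS = 1.49 V and V_DS = V_DD − I_D(R_D+R_S) = 15 − 0.44×2.02 = 14.1 V.
Saturation requires V_DS ≥ V_GS − V_t = 0.509 V; 14.1 ≥ 0.509 ✓.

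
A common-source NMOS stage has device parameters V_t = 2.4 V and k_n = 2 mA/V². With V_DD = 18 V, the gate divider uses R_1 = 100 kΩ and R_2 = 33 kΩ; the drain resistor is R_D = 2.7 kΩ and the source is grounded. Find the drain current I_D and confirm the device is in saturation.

V_G = V_DD·R_2/(R_1+R_2) = 18×33/133 = 4.47 V. With the source grounded, V_GS = V_G = 4.47 V.
Assume saturation: I_D = (k_n/2)(V_GS − V_t)² = (2/2)×(4.47 − 2.4)² = 1×2.07² = 4.27 mA.
V_DS = V_DD − I_D·R_D = 18 − 4.27×2.7 = 6.47 V.
Saturation requires V_DS ≥ V_GS − V_t = 2.07 V; 6.47 ≥ 2.07 ✓.

I_D ≈ 4.3 mA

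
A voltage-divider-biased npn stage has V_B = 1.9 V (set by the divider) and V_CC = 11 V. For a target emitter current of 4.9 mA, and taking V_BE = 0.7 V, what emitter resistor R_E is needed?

R_E ≈ 0.24 kΩ

V_E = V_B − V_BE = 1.9 − 0.7 = 1.2 V.
R_E = V_E / I_E = 1.2 / 4.9 = 0.245 kΩ.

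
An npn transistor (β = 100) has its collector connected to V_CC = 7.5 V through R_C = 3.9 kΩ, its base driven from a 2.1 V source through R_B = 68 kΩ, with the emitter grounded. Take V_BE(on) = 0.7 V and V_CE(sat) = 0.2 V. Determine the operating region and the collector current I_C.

Assume active: I_B = (2.1 − 0.7)/68 = 0.0206 mA, giving I_C = β·I_B = 2.06 mA.
But then V_CE = 7.5 − 2.06×3.9 = -0.529 V < V_CE(sat) = 0.2 V — impossible in the active region.
So the transistor is saturated. With V_CE = 0.2 V, I_C = (V_CC − 0.2)/R_C = 7.3/3.9 = 1.87 mA.
Check: β·I_B = 2.06 mA > I_C = 1.87 mA, confirming saturation.

saturation; I_C ≈ 1.9 mA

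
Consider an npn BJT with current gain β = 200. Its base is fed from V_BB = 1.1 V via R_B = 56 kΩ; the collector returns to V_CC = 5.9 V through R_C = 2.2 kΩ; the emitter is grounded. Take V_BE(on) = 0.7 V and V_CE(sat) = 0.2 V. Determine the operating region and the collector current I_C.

Assume active. Base-emitter loop: I_B = (V_BB − V_BE)/R_B = (1.1 − 0.7)/56 = 0.00714 mA.
I_C = β·I_B = 200×0.00714 = 1.43 mA.
V_CE = V_CC − I_C·R_C = 5.9 − 1.43×2.2 = 2.76 V > V_CE(sat), so the active-region assumption holds.

active; I_C ≈ 1.4 mA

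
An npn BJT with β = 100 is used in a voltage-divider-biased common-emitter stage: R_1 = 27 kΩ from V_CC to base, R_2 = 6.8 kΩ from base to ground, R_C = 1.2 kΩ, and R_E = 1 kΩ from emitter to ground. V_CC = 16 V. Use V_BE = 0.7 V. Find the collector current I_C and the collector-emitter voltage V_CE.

Thevenize the base divider: V_Th = V_CC·R_2/(R_1+R_2) = 16×6.8/33.8 = 3.22 V, R_Th = R_1‖R_2 = 5.43 kΩ.
Base-emitter loop: V_Th = I_B·R_Th + V_BE + (β+1)I_B·R_E, so I_B = (3.22 − 0.7) / (5.43 + 101×1) = 0.0237 mA.
I_C = β·I_B = 100×0.0237 = 2.37 mA, and I_E = (β+1)I_B = 2.39 mA.
V_CE = V_CC − I_C·R_C − I_E·R_E = 16 − 2.37×1.2 − 2.39×1 = 10.8 V.
V_CE = 10.8 V > 0.2 V confirms active-region operation.

I_C ≈ 2.4 mA, V_CE ≈ 11 V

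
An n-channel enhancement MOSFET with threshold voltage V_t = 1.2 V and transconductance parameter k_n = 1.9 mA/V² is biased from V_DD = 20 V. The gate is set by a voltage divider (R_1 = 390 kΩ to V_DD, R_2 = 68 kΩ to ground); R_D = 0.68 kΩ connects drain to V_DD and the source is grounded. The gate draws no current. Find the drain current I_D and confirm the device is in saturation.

I_D ≈ 3 mA

V_G = V_DD·R_2/(R_1+R_2) = 20×68/458 = 2.97 V. With the source grounded, V_GS = V_G = 2.97 V.
Assume saturation: I_D = (k_n/2)(V_GS − V_t)² = (1.9/2)×(2.97 − 1.2)² = 0.95×1.77² = 2.97 mA.
V_DS = V_DD − I_D·R_D = 20 − 2.97×0.68 = 18 V.
Saturation requires V_DS ≥ V_GS − V_t = 1.77 V; 18 ≥ 1.77 ✓.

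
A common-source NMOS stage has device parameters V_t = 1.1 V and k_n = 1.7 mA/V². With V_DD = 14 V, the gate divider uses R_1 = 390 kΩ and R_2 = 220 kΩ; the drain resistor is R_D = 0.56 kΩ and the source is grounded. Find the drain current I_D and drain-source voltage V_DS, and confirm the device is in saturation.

V_G = V_DD·R_2/(R_1+R_2) = 14×220/610 = 5.05 V. With the source grounded, V_GS = V_G = 5.05 V.
Assume saturation: I_D = (k_n/2)(V_GS − V_t)² = (1.7/2)×(5.05 − 1.1)² = 0.85×3.95² = 13.3 mA.
V_DS = V_DD − I_D·R_D = 14 − 13.3×0.56 = 6.58 V.
Saturation requires V_DS ≥ V_GS − V_t = 3.95 V; 6.58 ≥ 3.95 ✓.

I_D ≈ 13 mA, V_DS ≈ 6.6 V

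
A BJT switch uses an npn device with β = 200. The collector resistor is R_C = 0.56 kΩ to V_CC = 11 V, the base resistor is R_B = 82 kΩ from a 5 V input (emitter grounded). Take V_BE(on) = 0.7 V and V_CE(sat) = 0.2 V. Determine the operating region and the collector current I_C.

active; I_C ≈ 10 mA

Assume active. Base-emitter loop: I_B = (V_BB − V_BE)/R_B = (5 − 0.7)/82 = 0.0524 mA.
I_C = β·I_B = 200×0.0524 = 10.5 mA.
V_CE = V_CC − I_C·R_C = 11 − 10.5×0.56 = 5.13 V > V_CE(sat), so the active-region assumption holds.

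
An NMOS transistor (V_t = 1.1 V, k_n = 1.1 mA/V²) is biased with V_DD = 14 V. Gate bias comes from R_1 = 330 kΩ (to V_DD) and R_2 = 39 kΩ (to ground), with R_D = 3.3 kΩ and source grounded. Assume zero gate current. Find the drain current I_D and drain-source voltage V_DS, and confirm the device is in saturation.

V_G = V_DD·R_2/(R_1+R_2) = 14×39/369 = 1.48 V. With the source grounded, V_GS = V_G = 1.48 V.
Assume saturation: I_D = (k_n/2)(V_GS − V_t)² = (1.1/2)×(1.48 − 1.1)² = 0.55×0.38² = 0.0793 mA.
V_DS = V_DD − I_D·R_D = 14 − 0.0793×3.3 = 13.7 V.
Saturation requires V_DS ≥ V_GS − V_t = 0.38 V; 13.7 ≥ 0.38 ✓.

I_D ≈ 0.079 mA, V_DS ≈ 14 V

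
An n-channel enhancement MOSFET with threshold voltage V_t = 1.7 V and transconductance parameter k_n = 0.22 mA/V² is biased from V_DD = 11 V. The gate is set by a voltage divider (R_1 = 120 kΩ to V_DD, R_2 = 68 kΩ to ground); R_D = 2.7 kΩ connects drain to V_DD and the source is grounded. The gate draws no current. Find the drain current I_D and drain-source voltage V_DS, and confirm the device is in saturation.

I_D ≈ 0.57 mA, V_DS ≈ 9.5 V

V_G = V_DD·R_2/(R_1+R_2) = 11×68/188 = 3.98 V. With the source grounded, V_GS = V_G = 3.98 V.
Assume saturation: I_D = (k_n/2)(V_GS − V_t)² = (0.22/2)×(3.98 − 1.7)² = 0.11×2.28² = 0.571 mA.
V_DS = V_DD − I_D·R_D = 11 − 0.571×2.7 = 9.46 V.
Saturation requires V_DS ≥ V_GS − V_t = 2.28 V; 9.46 ≥ 2.28 ✓.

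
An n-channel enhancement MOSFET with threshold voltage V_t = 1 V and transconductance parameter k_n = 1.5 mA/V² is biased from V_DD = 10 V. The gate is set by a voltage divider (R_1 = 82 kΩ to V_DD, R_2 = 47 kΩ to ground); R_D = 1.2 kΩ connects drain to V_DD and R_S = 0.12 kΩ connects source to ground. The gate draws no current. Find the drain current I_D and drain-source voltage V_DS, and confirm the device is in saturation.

V_G = V_DD·R_2/(R_1+R_2) = 10×47/129 = 3.64 V.
Assume saturation: I_D = (k_n/2)(V_GS − V_t)² with V_GS = V_G − I_D·R_S = 3.64 − 0.12·I_D.
Substituting gives 0.0108·I_D² − 1.48·I_D + 5.24 = 0, with roots I_D = 3.65 or 133 mA.
The root I_D = 133 mA gives V_GS = -12.3 V ≤ V_t, so take I_D = 3.65 mA.
Then V_GS = 3.21 V and V_DS = V_DD − I_D(R_D+R_S) = 10 − 3.65×1.32 = 5.18 V.
Saturation requires V_DS ≥ V_GS − V_t = 2.21 V; 5.18 ≥ 2.21 ✓.

I_D ≈ 3.6 mA, V_DS ≈ 5.2 V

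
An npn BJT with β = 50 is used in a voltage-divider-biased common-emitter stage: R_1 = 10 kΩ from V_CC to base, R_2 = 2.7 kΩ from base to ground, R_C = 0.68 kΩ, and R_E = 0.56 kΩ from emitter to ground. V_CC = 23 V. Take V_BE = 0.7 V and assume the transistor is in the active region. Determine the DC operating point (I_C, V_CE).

Thevenize the base divider: V_Th = V_CC·R_2/(R_1+R_2) = 23×2.7/12.7 = 4.89 V, R_Th = R_1‖R_2 = 2.13 kΩ.
Base-emitter loop: V_Th = I_B·R_Th + V_BE + (β+1)I_B·R_E, so I_B = (4.89 − 0.7) / (2.13 + 51×0.56) = 0.137 mA.
I_C = β·I_B = 50×0.137 = 6.83 mA, and I_E = (β+1)I_B = 6.96 mA.
V_CE = V_CC − I_C·R_C − I_E·R_E = 23 − 6.83×0.68 − 6.96×0.56 = 14.5 V.
V_CE = 14.5 V > 0.2 V confirms active-region operation.

I_C ≈ 6.8 mA, V_CE ≈ 14 V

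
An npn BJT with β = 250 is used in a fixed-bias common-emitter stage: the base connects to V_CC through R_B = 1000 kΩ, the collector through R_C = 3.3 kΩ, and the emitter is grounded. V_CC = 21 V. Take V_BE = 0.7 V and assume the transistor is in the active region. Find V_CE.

V_CE ≈ 4.3 V

Base loop: V_CC = I_B·R_B + V_BE, so I_B = (21 − 0.7)/1000 kΩ = 0.0203 mA.
In the active region I_C = β·I_B = 250 × 0.0203 = 5.08 mA.
Collector loop: V_CE = V_CC − I_C·R_C = 21 − 5.08×3.3 = 4.25 V.
Since V_CE = 4.25 V > V_CE(sat) ≈ 0.2 V, the transistor is in the active region as assumed.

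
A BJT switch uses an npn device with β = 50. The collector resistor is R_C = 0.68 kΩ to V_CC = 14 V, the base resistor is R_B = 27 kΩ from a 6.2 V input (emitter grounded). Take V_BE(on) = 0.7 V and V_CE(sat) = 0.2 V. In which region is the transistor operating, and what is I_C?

Assume active. Base-emitter loop: I_B = (V_BB − V_BE)/R_B = (6.2 − 0.7)/27 = 0.204 mA.
I_C = β·I_B = 50×0.204 = 10.2 mA.
V_CE = V_CC − I_C·R_C = 14 − 10.2×0.68 = 7.07 V > V_CE(sat), so the active-region assumption holds.

active; I_C ≈ 10 mA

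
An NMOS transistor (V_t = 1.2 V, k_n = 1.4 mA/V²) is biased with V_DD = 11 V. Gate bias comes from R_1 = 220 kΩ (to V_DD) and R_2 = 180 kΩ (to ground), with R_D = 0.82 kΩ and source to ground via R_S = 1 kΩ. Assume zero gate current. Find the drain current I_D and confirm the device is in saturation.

I_D ≈ 2 mA

V_G = V_DD·R_2/(R_1+R_2) = 11×180/400 = 4.95 V.
Assume saturation: I_D = (k_n/2)(V_GS − V_t)² with V_GS = V_G − I_D·R_S = 4.95 − 1·I_D.
Substituting gives 0.7·I_D² − 6.25·I_D + 9.84 = 0, with roots I_D = 2.04 or 6.89 mA.
The root I_D = 6.89 mA gives V_GS = -1.94 V ≤ V_t, so take I_D = 2.04 mA.
Then V_GS = 2.91 V and V_DS = V_DD − I_D(R_D+R_S) = 11 − 2.04×1.82 = 7.28 V.
Saturation requires V_DS ≥ V_GS − V_t = 1.71 V; 7.28 ≥ 1.71 ✓.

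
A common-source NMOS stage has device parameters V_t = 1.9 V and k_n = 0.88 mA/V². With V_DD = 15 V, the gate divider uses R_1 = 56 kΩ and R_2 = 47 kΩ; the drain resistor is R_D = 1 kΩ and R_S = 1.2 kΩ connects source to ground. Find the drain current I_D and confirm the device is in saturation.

V_G = V_DD·R_2/(R_1+R_2) = 15×47/103 = 6.84 V.
Assume saturation: I_D = (k_n/2)(V_GS − V_t)² with V_GS = V_G − I_D·R_S = 6.84 − 1.2·I_D.
Substituting gives 0.634·I_D² − 6.22·I_D + 10.8 = 0, with roots I_D = 2.24 or 7.58 mA.
The root I_D = 7.58 mA gives V_GS = -2.25 V ≤ V_t, so take I_D = 2.24 mA.
Then V_GS = 4.16 V and V_DS = V_DD − I_D(R_D+R_S) = 15 − 2.24×2.2 = 10.1 V.
Saturation requires V_DS ≥ V_GS − V_t = 2.26 V; 10.1 ≥ 2.26 ✓.

I_D ≈ 2.2 mA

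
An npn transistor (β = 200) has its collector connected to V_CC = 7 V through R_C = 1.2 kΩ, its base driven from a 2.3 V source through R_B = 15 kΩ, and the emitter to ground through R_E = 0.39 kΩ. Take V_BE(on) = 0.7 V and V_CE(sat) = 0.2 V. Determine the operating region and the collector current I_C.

active; I_C ≈ 3.4 mA

Assume active. Base-emitter loop: I_B = (V_BB − V_BE)/(R_B + (β+1)R_E) = (2.3 − 0.7)/(15 + 201×0.39) = 0.0171 mA.
I_C = β·I_B = 200×0.0171 = 3.43 mA.
V_CE = V_CC − I_C·R_C − I_E·R_E = 7 − 3.43×1.2 − 3.44×0.39 = 1.55 V > V_CE(sat), so the active-region assumption holds.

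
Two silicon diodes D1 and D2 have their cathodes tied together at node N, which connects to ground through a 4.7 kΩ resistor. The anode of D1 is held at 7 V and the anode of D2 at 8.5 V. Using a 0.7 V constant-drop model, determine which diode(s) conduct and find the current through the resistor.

Assume both conduct. Then node N would need to be at both 7−0.7 = 6.3 V and 8.5−0.7 = 7.8 V, which is impossible.
Assume only D2 conducts: V_N = 8.5 − 0.7 = 7.8 V, so I_R = 7.8/4.7 = 1.66 mA.
Check D1: its anode-to-cathode voltage is 7 − 7.8 = -0.8 V < 0.7 V, so it is off. The assumption is consistent.

Only D2 conducts; I_R ≈ 1.7 mA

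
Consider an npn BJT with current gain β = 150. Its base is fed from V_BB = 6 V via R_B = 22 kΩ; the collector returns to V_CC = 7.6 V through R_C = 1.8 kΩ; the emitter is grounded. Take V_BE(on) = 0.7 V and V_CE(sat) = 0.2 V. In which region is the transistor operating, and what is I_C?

Assume active: I_B = (6 − 0.7)/22 = 0.241 mA, giving I_C = β·I_B = 36.1 mA.
But then V_CE = 7.6 − 36.1×1.8 = -57.4 V < V_CE(sat) = 0.2 V — impossible in the active region.
So the transistor is saturated. With V_CE = 0.2 V, I_C = (V_CC − 0.2)/R_C = 7.4/1.8 = 4.11 mA.
Check: β·I_B = 36.1 mA > I_C = 4.11 mA, confirming saturation.

saturation; I_C ≈ 4.1 mA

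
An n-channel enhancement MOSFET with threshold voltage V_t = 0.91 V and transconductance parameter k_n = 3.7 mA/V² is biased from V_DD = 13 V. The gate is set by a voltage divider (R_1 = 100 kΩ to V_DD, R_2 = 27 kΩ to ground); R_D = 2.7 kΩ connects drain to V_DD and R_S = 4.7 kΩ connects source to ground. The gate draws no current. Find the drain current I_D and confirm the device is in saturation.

I_D ≈ 0.31 mA

V_G = V_DD·R_2/(R_1+R_2) = 13×27/127 = 2.76 V.
Assume saturation: I_D = (k_n/2)(V_GS − V_t)² with V_GS = V_G − I_D·R_S = 2.76 − 4.7·I_D.
Substituting gives 40.9·I_D² − 33.2·I_D + 6.36 = 0, with roots I_D = 0.308 or 0.506 mA.
The root I_D = 0.506 mA gives V_GS = 0.387 V ≤ V_t, so take I_D = 0.308 mA.
Then V_GS = 1.32 V and V_DS = V_DD − I_D(R_D+R_S) = 13 − 0.308×7.4 = 10.7 V.
Saturation requires V_DS ≥ V_GS − V_t = 0.408 V; 10.7 ≥ 0.408 ✓.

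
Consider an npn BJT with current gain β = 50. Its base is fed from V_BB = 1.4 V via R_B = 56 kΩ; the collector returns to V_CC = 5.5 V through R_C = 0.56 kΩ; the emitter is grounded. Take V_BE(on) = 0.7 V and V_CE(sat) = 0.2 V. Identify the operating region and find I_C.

Assume active. Base-emitter loop: I_B = (V_BB − V_BE)/R_B = (1.4 − 0.7)/56 = 0.0125 mA.
I_C = β·I_B = 50×0.0125 = 0.625 mA.
V_CE = V_CC − I_C·R_C = 5.5 − 0.625×0.56 = 5.15 V > V_CE(sat), so the active-region assumption holds.

active; I_C ≈ 0.62 mA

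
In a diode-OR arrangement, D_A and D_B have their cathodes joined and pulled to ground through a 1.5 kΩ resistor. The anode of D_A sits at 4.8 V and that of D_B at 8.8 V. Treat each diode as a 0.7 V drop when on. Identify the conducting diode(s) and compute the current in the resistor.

Only D_B conducts; I_R ≈ 5.4 mA

Assume both conduct. Then node N would need to be at both 4.8−0.7 = 4.1 V and 8.8−0.7 = 8.1 V, which is impossible.
Assume only D_B conducts: V_N = 8.8 − 0.7 = 8.1 V, so I_R = 8.1/1.5 = 5.4 mA.
Check D_A: its anode-to-cathode voltage is 4.8 − 8.1 = -3.3 V < 0.7 V, so it is off. The assumption is consistent.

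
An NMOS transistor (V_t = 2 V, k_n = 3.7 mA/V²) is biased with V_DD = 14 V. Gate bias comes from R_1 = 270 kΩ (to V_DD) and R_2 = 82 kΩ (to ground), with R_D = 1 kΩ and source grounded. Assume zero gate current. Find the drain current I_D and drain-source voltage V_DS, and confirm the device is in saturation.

V_G = V_DD·R_2/(R_1+R_2) = 14×82/352 = 3.26 V. With the source grounded, V_GS = V_G = 3.26 V.
Assume saturation: I_D = (k_n/2)(V_GS − V_t)² = (3.7/2)×(3.26 − 2)² = 1.85×1.26² = 2.94 mA.
V_DS = V_DD − I_D·R_D = 14 − 2.94×1 = 11.1 V.
Saturation requires V_DS ≥ V_GS − V_t = 1.26 V; 11.1 ≥ 1.26 ✓.

I_D ≈ 2.9 mA, V_DS ≈ 11 V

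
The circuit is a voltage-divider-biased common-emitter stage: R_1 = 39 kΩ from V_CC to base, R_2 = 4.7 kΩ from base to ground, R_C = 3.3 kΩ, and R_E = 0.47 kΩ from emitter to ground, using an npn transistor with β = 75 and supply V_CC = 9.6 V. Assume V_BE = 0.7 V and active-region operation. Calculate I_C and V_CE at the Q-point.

Thevenize the base divider: V_Th = V_CC·R_2/(R_1+R_2) = 9.6×4.7/43.7 = 1.03 V, R_Th = R_1‖R_2 = 4.19 kΩ.
Base-emitter loop: V_Th = I_B·R_Th + V_BE + (β+1)I_B·R_E, so I_B = (1.03 − 0.7) / (4.19 + 76×0.47) = 0.00833 mA.
I_C = β·I_B = 75×0.00833 = 0.625 mA, and I_E = (β+1)I_B = 0.633 mA.
V_CE = V_CC − I_C·R_C − I_E·R_E = 9.6 − 0.625×3.3 − 0.633×0.47 = 7.24 V.
V_CE = 7.24 V > 0.2 V confirms active-region operation.

I_C ≈ 0.62 mA, V_CE ≈ 7.2 V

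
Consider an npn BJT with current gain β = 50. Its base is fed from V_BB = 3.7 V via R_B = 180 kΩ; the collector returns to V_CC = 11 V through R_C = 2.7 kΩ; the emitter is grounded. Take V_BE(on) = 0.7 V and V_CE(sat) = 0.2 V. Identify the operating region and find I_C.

active; I_C ≈ 0.83 mA

Assume active. Base-emitter loop: I_B = (V_BB − V_BE)/R_B = (3.7 − 0.7)/180 = 0.0167 mA.
I_C = β·I_B = 50×0.0167 = 0.833 mA.
V_CE = V_CC − I_C·R_C = 11 − 0.833×2.7 = 8.75 V > V_CE(sat), so the active-region assumption holds.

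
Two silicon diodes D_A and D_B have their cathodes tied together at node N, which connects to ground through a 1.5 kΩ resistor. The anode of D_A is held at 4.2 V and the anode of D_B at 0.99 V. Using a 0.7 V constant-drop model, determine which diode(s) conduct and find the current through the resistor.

Only D_A conducts; I_R ≈ 2.3 mA

Assume both conduct. Then node N would need to be at both 4.2−0.7 = 3.5 V and 0.99−0.7 = 0.29 V, which is impossible.
Assume only D_A conducts: V_N = 4.2 − 0.7 = 3.5 V, so I_R = 3.5/1.5 = 2.33 mA.
Check D_B: its anode-to-cathode voltage is 0.99 − 3.5 = -2.51 V < 0.7 V, so it is off. The assumption is consistent.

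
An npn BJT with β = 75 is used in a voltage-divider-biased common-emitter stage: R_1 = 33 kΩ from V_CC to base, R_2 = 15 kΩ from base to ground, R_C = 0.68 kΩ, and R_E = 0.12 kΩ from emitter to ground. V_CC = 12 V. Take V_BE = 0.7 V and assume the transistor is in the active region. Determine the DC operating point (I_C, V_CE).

I_C ≈ 12 mA, V_CE ≈ 2.6 V

Thevenize the base divider: V_Th = V_CC·R_2/(R_1+R_2) = 12×15/48 = 3.75 V, R_Th = R_1‖R_2 = 10.3 kΩ.
Base-emitter loop: V_Th = I_B·R_Th + V_BE + (β+1)I_B·R_E, so I_B = (3.75 − 0.7) / (10.3 + 76×0.12) = 0.157 mA.
I_C = β·I_B = 75×0.157 = 11.8 mA, and I_E = (β+1)I_B = 11.9 mA.
V_CE = V_CC − I_C·R_C − I_E·R_E = 12 − 11.8×0.68 − 11.9×0.12 = 2.56 V.
V_CE = 2.56 V > 0.2 V confirms active-region operation.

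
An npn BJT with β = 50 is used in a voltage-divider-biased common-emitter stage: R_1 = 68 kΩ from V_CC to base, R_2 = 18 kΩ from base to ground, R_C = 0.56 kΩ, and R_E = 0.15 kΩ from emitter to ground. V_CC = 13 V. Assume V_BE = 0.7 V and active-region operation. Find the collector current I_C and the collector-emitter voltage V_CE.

Thevenize the base divider: V_Th = V_CC·R_2/(R_1+R_2) = 13×18/86 = 2.72 V, R_Th = R_1‖R_2 = 14.2 kΩ.
Base-emitter loop: V_Th = I_B·R_Th + V_BE + (β+1)I_B·R_E, so I_B = (2.72 − 0.7) / (14.2 + 51×0.15) = 0.0924 mA.
I_C = β·I_B = 50×0.0924 = 4.62 mA, and I_E = (β+1)I_B = 4.71 mA.
V_CE = V_CC − I_C·R_C − I_E·R_E = 13 − 4.62×0.56 − 4.71×0.15 = 9.71 V.
V_CE = 9.71 V > 0.2 V confirms active-region operation.

I_C ≈ 4.6 mA, V_CE ≈ 9.7 V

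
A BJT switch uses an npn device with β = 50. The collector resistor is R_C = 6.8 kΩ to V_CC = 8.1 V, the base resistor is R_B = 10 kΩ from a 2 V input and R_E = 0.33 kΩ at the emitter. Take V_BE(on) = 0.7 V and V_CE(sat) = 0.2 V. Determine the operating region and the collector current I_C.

saturation; I_C ≈ 1.1 mA

Assume active: I_B = (2 − 0.7)/(10 + 51×0.33) = 0.0485 mA, I_C = β·I_B = 2.42 mA.
Then V_CE = 8.1 − 2.42×6.8 − 2.47×0.33 = -9.19 V < 0.2 V — the active assumption fails.
Re-solve with V_CE = 0.2 V. KCL at the emitter: V_E/R_E = (V_BB−0.7−V_E)/R_B + (V_CC−0.2−V_E)/R_C, giving V_E = 0.394 V.
I_C = (V_CC − 0.2 − V_E)/R_C = (7.9 − 0.394)/6.8 = 1.1 mA.
Check: I_B = (1.3 − 0.394)/10 = 0.0906 mA, and β·I_B = 4.53 mA > I_C, confirming saturation.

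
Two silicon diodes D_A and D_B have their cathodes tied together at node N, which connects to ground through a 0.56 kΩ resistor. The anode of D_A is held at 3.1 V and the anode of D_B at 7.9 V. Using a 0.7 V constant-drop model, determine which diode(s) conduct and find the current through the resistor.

Only D_B conducts; I_R ≈ 13 mA

Assume both conduct. Then node N would need to be at both 3.1−0.7 = 2.4 V and 7.9−0.7 = 7.2 V, which is impossible.
Assume only D_B conducts: V_N = 7.9 − 0.7 = 7.2 V, so I_R = 7.2/0.56 = 12.9 mA.
Check D_A: its anode-to-cathode voltage is 3.1 − 7.2 = -4.1 V < 0.7 V, so it is off. The assumption is consistent.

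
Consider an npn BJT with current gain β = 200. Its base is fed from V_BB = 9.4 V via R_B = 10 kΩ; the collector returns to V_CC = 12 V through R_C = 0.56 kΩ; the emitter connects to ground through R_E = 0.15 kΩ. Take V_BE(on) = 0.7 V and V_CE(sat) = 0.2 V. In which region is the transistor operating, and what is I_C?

saturation; I_C ≈ 16 mA

Assume active: I_B = (9.4 − 0.7)/(10 + 201×0.15) = 0.217 mA, I_C = β·I_B = 43.3 mA.
Then V_CE = 12 − 43.3×0.56 − 43.6×0.15 = -18.8 V < 0.2 V — the active assumption fails.
Re-solve with V_CE = 0.2 V. KCL at the emitter: V_E/R_E = (V_BB−0.7−V_E)/R_B + (V_CC−0.2−V_E)/R_C, giving V_E = 2.57 V.
I_C = (V_CC − 0.2 − V_E)/R_C = (11.8 − 2.57)/0.56 = 16.5 mA.
Check: I_B = (8.7 − 2.57)/10 = 0.613 mA, and β·I_B = 123 mA > I_C, confirming saturation.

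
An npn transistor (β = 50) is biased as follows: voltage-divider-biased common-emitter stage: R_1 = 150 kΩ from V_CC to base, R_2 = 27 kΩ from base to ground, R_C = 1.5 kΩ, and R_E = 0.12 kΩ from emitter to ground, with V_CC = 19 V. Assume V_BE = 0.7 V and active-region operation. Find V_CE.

Thevenize the base divider: V_Th = V_CC·R_2/(R_1+R_2) = 19×27/177 = 2.9 V, R_Th = R_1‖R_2 = 22.9 kΩ.
Base-emitter loop: V_Th = I_B·R_Th + V_BE + (β+1)I_B·R_E, so I_B = (2.9 − 0.7) / (22.9 + 51×0.12) = 0.0758 mA.
I_C = β·I_B = 50×0.0758 = 3.79 mA, and I_E = (β+1)I_B = 3.87 mA.
V_CE = V_CC − I_C·R_C − I_E·R_E = 19 − 3.79×1.5 − 3.87×0.12 = 12.9 V.
V_CE = 12.9 V > 0.2 V confirms active-region operation.

V_CE ≈ 13 V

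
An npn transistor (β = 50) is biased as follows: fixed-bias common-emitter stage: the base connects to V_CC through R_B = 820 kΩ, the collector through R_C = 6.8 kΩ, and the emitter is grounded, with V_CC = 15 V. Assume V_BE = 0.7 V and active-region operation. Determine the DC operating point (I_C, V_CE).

I_C ≈ 0.87 mA, V_CE ≈ 9.1 V

Base loop: V_CC = I_B·R_B + V_BE, so I_B = (15 − 0.7)/820 kΩ = 0.0174 mA.
In the active region I_C = β·I_B = 50 × 0.0174 = 0.872 mA.
Collector loop: V_CE = V_CC − I_C·R_C = 15 − 0.872×6.8 = 9.07 V.
Since V_CE = 9.07 V > V_CE(sat) ≈ 0.2 V, the transistor is in the active region as assumed.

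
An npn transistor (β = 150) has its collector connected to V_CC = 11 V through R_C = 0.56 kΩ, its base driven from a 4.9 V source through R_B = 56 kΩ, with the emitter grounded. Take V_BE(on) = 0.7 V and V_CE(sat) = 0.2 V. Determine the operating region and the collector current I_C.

Assume active. Base-emitter loop: I_B = (V_BB − V_BE)/R_B = (4.9 − 0.7)/56 = 0.075 mA.
I_C = β·I_B = 150×0.075 = 11.2 mA.
V_CE = V_CC − I_C·R_C = 11 − 11.2×0.56 = 4.7 V > V_CE(sat), so the active-region assumption holds.

active; I_C ≈ 11 mA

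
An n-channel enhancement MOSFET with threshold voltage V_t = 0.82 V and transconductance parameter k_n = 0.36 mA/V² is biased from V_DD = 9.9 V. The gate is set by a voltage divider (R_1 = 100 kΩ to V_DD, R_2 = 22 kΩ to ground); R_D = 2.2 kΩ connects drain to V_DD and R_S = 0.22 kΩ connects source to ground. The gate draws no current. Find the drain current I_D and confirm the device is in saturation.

V_G = V_DD·R_2/(R_1+R_2) = 9.9×22/122 = 1.79 V.
Assume saturation: I_D = (k_n/2)(V_GS − V_t)² with V_GS = V_G − I_D·R_S = 1.79 − 0.22·I_D.
Substituting gives 0.00871·I_D² − 1.08·I_D + 0.168 = 0, with roots I_D = 0.156 or 123 mA.
The root I_D = 123 mA gives V_GS = -25.4 V ≤ V_t, so take I_D = 0.156 mA.
Then V_GS = 1.75 V and V_DS = V_DD − I_D(R_D+R_S) = 9.9 − 0.156×2.42 = 9.52 V.
Saturation requires V_DS ≥ V_GS − V_t = 0.931 V; 9.52 ≥ 0.931 ✓.

I_D ≈ 0.16 mA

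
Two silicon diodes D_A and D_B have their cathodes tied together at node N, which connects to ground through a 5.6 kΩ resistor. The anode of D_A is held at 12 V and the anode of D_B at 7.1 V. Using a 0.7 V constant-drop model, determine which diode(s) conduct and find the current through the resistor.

Only D_A conducts; I_R ≈ 2 mA

Assume both conduct. Then node N would need to be at both 12−0.7 = 11.3 V and 7.1−0.7 = 6.4 V, which is impossible.
Assume only D_A conducts: V_N = 12 − 0.7 = 11.3 V, so I_R = 11.3/5.6 = 2.02 mA.
Check D_B: its anode-to-cathode voltage is 7.1 − 11.3 = -4.2 V < 0.7 V, so it is off. The assumption is consistent.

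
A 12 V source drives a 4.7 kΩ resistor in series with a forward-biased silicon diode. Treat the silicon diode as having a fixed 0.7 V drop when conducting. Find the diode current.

KVL around the loop: 12 = V_D + I·R = 0.7 + I × 4.7 kΩ.
So I = (12 − 0.7) / 4.7 kΩ = 11.3 / 4.7 = 2.4 mA.

I ≈ 2.4 mA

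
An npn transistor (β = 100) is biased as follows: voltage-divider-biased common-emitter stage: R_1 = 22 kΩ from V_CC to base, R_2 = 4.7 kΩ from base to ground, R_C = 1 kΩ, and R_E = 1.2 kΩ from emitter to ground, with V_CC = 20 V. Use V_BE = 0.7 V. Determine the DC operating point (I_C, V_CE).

I_C ≈ 2.3 mA, V_CE ≈ 15 V

Thevenize the base divider: V_Th = V_CC·R_2/(R_1+R_2) = 20×4.7/26.7 = 3.52 V, R_Th = R_1‖R_2 = 3.87 kΩ.
Base-emitter loop: V_Th = I_B·R_Th + V_BE + (β+1)I_B·R_E, so I_B = (3.52 − 0.7) / (3.87 + 101×1.2) = 0.0226 mA.
I_C = β·I_B = 100×0.0226 = 2.26 mA, and I_E = (β+1)I_B = 2.28 mA.
V_CE = V_CC − I_C·R_C − I_E·R_E = 20 − 2.26×1 − 2.28×1.2 = 15 V.
V_CE = 15 V > 0.2 V confirms active-region operation.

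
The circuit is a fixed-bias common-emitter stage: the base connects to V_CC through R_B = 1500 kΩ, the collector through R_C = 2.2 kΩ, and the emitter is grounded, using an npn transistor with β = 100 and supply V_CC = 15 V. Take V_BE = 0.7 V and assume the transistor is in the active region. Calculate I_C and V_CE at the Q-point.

I_C ≈ 0.95 mA, V_CE ≈ 13 V

Base loop: V_CC = I_B·R_B + V_BE, so I_B = (15 − 0.7)/1500 kΩ = 0.00953 mA.
In the active region I_C = β·I_B = 100 × 0.00953 = 0.953 mA.
Collector loop: V_CE = V_CC − I_C·R_C = 15 − 0.953×2.2 = 12.9 V.
Since V_CE = 12.9 V > V_CE(sat) ≈ 0.2 V, the transistor is in the active region as assumed.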